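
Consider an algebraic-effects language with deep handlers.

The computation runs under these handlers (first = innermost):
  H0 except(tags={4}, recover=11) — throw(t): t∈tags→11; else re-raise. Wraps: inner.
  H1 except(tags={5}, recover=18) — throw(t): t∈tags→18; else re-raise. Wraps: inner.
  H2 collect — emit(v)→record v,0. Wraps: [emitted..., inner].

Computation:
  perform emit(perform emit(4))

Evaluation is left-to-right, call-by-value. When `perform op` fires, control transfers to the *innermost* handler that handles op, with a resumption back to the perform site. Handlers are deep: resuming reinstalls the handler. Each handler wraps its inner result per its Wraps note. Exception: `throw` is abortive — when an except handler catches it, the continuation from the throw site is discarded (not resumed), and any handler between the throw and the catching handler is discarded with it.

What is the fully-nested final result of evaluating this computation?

Evaluation trace:
emit(4) @ H2 ⇒ out+=4
emit(0) @ H2 ⇒ out+=0
H0 returns 0
H1 returns 0
H2 returns [4, 0, 0]
= [4, 0, 0]

Answer: [4, 0, 0]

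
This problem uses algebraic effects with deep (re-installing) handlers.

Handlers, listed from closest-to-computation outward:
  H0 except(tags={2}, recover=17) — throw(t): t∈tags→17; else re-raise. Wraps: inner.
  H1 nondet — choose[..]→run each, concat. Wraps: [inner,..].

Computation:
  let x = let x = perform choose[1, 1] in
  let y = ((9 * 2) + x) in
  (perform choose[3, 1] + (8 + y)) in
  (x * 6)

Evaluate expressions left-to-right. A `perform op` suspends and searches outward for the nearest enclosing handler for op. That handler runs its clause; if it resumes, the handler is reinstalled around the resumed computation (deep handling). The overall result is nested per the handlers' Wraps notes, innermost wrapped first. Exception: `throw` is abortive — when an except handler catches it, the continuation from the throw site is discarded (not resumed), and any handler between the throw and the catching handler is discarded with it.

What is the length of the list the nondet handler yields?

Answer: 4

Step-by-step:
choose[1, 1] @ H1
  branch[0] choose=1:
    choose[3, 1] @ H1
      branch[0] choose=3:
        H0 returns 180
        H1 returns [180]
      branch[1] choose=1:
        H0 returns 168
        H1 returns [168]
  branch[1] choose=1:
    choose[3, 1] @ H1
      branch[0] choose=3:
        H0 returns 180
        H1 returns [180]
      branch[1] choose=1:
        H0 returns 168
        H1 returns [168]
= [180, 168, 180, 168]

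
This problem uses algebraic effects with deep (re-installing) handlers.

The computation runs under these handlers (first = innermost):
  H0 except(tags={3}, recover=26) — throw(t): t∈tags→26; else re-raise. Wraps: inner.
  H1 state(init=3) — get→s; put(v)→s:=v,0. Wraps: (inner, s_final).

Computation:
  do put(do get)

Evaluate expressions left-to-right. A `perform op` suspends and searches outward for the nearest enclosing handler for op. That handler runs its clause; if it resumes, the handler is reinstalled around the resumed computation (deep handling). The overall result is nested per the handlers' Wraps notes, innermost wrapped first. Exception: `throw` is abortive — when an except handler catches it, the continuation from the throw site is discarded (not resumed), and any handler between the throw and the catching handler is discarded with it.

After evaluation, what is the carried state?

Answer: 3

Working:
get @ H1 ⇒ 3
put(3) @ H1 ⇒ s:=3
H0 returns 0
H1 returns (0, 3)
= (0, 3)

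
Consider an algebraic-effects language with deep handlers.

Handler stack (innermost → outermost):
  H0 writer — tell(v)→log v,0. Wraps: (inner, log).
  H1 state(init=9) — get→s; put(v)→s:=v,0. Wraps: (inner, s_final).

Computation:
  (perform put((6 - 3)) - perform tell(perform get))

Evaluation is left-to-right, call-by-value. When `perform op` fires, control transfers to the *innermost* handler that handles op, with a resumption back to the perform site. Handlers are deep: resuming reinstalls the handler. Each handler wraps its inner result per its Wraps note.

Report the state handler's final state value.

Step-by-step:
put(3) @ H1 ⇒ s:=3
get @ H1 ⇒ 3
tell(3) @ H0 ⇒ log+=3
H0 returns (0, (3))
H1 returns ((0, (3)), 3)
= ((0, (3)), 3)

Answer: 3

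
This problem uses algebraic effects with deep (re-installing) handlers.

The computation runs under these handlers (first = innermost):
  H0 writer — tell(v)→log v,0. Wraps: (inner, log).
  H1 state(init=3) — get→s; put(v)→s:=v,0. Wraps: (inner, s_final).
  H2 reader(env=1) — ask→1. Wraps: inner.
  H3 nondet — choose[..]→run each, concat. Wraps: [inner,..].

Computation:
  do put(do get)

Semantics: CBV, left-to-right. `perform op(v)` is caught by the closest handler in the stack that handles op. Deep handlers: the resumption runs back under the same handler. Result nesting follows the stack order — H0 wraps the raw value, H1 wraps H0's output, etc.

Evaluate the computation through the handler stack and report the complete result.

Working:
get @ H1 ⇒ 3
put(3) @ H1 ⇒ s:=3
H0 returns (0, ())
H1 returns ((0, ()), 3)
H2 returns ((0, ()), 3)
H3 returns [((0, ()), 3)]
= [((0, ()), 3)]

Answer: [((0, ()), 3)]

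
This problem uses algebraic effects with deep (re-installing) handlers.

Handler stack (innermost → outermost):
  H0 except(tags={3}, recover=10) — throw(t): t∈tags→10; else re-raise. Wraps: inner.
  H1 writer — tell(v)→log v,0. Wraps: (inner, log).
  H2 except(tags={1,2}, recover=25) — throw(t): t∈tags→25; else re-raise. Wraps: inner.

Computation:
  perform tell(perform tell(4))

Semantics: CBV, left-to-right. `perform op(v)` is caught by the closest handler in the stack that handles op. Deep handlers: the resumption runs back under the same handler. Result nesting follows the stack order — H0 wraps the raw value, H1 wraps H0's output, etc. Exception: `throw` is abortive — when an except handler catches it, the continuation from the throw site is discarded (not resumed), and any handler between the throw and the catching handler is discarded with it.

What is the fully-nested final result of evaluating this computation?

Step-by-step:
tell(4) @ H1 ⇒ log+=4
tell(0) @ H1 ⇒ log+=0
H0 returns 0
H1 returns (0, (4, 0))
H2 returns (0, (4, 0))
= (0, (4, 0))

Answer: (0, (4, 0))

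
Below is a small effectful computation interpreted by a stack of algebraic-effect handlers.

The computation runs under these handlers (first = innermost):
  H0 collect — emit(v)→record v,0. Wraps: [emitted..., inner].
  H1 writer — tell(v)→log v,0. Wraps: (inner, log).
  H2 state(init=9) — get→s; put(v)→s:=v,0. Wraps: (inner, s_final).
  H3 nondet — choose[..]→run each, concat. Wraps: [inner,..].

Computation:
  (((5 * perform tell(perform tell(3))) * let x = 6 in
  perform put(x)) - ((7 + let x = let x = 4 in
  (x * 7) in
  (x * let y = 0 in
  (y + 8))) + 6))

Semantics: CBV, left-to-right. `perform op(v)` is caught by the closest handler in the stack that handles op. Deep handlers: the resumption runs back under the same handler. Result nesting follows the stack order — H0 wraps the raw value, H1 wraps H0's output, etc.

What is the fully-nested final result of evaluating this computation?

Answer: [(([-237], (3, 0)), 6)]

Evaluation trace:
tell(3) @ H1 ⇒ log+=3
tell(0) @ H1 ⇒ log+=0
put(6) @ H2 ⇒ s:=6
H0 returns [-237]
H1 returns ([-237], (3, 0))
H2 returns (([-237], (3, 0)), 6)
H3 returns [(([-237], (3, 0)), 6)]
= [(([-237], (3, 0)), 6)]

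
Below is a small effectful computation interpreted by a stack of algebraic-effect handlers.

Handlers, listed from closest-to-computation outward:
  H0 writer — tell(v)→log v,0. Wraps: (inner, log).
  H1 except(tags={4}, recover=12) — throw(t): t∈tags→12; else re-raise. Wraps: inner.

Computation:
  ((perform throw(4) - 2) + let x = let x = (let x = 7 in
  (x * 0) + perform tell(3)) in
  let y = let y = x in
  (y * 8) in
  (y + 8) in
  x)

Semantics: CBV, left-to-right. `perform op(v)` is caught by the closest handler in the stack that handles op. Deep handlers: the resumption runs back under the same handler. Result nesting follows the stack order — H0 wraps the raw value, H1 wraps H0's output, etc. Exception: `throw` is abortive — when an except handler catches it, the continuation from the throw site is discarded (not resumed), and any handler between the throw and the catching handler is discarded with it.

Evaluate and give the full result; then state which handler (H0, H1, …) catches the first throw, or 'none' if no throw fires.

Working:
throw(4) @ H1 caught ⇒ 12
= 12

Answer: 12 ; first throw caught by: H1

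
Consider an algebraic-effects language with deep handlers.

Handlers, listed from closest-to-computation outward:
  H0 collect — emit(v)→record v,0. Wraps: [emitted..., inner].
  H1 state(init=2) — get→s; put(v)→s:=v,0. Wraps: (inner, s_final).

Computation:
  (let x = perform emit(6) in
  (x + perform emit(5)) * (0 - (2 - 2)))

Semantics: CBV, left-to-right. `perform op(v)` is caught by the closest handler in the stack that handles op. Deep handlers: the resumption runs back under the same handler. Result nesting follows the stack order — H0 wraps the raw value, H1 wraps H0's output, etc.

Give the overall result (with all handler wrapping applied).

Step-by-step:
emit(6) @ H0 ⇒ out+=6
emit(5) @ H0 ⇒ out+=5
H0 returns [6, 5, 0]
H1 returns ([6, 5, 0], 2)
= ([6, 5, 0], 2)

Answer: ([6, 5, 0], 2)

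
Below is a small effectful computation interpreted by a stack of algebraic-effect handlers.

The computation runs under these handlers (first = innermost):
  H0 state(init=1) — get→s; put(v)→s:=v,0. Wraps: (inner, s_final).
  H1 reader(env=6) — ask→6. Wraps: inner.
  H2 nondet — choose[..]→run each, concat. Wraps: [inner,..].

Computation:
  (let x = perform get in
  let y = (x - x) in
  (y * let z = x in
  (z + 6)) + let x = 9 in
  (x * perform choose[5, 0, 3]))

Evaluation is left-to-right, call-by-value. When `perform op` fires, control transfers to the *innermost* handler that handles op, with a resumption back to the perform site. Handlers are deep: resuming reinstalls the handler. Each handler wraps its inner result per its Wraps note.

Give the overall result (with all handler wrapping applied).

Step-by-step:
get @ H0 ⇒ 1
choose[5, 0, 3] @ H2
  branch[0] choose=5:
    H0 returns (45, 1)
    H1 returns (45, 1)
    H2 returns [(45, 1)]
  branch[1] choose=0:
    H0 returns (0, 1)
    H1 returns (0, 1)
    H2 returns [(0, 1)]
  branch[2] choose=3:
    H0 returns (27, 1)
    H1 returns (27, 1)
    H2 returns [(27, 1)]
= [(45, 1), (0, 1), (27, 1)]

Answer: [(45, 1), (0, 1), (27, 1)]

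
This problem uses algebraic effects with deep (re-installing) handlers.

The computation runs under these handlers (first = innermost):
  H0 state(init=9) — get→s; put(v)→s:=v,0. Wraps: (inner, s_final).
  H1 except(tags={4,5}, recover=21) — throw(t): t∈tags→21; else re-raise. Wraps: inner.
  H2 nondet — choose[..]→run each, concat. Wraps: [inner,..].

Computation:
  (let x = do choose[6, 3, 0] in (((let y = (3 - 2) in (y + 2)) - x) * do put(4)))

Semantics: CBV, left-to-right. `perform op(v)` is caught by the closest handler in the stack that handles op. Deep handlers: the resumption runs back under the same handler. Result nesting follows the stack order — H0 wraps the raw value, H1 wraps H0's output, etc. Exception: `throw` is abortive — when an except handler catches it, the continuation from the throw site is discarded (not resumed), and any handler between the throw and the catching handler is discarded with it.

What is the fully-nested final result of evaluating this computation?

Working:
choose[6, 3, 0] @ H2
  branch[0] choose=6:
    put(4) @ H0 ⇒ s:=4
    H0 returns (0, 4)
    H1 returns (0, 4)
    H2 returns [(0, 4)]
  branch[1] choose=3:
    put(4) @ H0 ⇒ s:=4
    H0 returns (0, 4)
    H1 returns (0, 4)
    H2 returns [(0, 4)]
  branch[2] choose=0:
    put(4) @ H0 ⇒ s:=4
    H0 returns (0, 4)
    H1 returns (0, 4)
    H2 returns [(0, 4)]
= [(0, 4), (0, 4), (0, 4)]

Answer: [(0, 4), (0, 4), (0, 4)]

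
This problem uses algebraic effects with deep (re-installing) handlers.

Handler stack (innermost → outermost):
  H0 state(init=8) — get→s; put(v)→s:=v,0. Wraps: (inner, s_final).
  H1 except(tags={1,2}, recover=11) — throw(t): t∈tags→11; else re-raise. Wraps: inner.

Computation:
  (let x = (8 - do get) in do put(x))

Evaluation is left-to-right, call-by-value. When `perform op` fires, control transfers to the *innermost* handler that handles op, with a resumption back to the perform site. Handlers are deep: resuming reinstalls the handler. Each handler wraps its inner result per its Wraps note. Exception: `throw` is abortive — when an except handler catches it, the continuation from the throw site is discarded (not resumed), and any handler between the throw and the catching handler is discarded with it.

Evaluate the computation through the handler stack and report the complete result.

Answer: (0, 0)

Step-by-step:
get @ H0 ⇒ 8
put(0) @ H0 ⇒ s:=0
H0 returns (0, 0)
H1 returns (0, 0)
= (0, 0)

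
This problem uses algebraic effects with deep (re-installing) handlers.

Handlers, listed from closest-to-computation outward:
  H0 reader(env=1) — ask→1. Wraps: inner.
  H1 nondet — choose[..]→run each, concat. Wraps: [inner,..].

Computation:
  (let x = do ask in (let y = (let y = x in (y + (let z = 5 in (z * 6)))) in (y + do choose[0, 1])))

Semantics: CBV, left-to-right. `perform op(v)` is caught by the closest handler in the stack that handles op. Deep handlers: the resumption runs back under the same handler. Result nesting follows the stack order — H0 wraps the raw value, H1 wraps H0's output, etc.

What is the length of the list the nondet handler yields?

Evaluation trace:
ask @ H0 ⇒ 1
choose[0, 1] @ H1
  branch[0] choose=0:
    H0 returns 31
    H1 returns [31]
  branch[1] choose=1:
    H0 returns 32
    H1 returns [32]
= [31, 32]

Answer: 2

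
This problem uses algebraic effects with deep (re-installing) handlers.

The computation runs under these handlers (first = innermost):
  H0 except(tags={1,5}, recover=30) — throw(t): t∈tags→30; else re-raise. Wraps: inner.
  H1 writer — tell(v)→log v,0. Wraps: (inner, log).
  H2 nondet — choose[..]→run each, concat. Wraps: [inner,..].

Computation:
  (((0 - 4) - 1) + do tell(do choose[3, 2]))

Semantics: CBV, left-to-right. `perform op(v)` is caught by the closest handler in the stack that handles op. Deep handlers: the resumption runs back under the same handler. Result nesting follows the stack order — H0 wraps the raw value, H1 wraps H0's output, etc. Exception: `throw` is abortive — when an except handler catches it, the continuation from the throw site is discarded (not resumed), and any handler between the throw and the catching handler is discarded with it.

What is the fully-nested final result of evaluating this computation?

Evaluation trace:
choose[3, 2] @ H2
  branch[0] choose=3:
    tell(3) @ H1 ⇒ log+=3
    H0 returns -5
    H1 returns (-5, (3))
    H2 returns [(-5, (3))]
  branch[1] choose=2:
    tell(2) @ H1 ⇒ log+=2
    H0 returns -5
    H1 returns (-5, (2))
    H2 returns [(-5, (2))]
= [(-5, (3)), (-5, (2))]

Answer: [(-5, (3)), (-5, (2))]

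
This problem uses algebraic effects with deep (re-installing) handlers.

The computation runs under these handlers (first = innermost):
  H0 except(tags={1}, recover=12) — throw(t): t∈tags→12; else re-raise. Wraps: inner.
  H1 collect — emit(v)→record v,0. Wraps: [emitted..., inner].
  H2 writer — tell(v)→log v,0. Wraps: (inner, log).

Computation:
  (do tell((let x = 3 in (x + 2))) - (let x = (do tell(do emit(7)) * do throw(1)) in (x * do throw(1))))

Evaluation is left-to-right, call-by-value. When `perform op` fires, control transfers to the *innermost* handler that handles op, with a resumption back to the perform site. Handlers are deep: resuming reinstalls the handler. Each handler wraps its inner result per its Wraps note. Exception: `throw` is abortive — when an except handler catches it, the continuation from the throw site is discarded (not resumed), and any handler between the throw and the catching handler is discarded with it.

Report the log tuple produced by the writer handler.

Step-by-step:
tell(5) @ H2 ⇒ log+=5
emit(7) @ H1 ⇒ out+=7
tell(0) @ H2 ⇒ log+=0
throw(1) @ H0 caught ⇒ 12
H1 returns [7, 12]
H2 returns ([7, 12], (5, 0))
= ([7, 12], (5, 0))

Answer: (5, 0)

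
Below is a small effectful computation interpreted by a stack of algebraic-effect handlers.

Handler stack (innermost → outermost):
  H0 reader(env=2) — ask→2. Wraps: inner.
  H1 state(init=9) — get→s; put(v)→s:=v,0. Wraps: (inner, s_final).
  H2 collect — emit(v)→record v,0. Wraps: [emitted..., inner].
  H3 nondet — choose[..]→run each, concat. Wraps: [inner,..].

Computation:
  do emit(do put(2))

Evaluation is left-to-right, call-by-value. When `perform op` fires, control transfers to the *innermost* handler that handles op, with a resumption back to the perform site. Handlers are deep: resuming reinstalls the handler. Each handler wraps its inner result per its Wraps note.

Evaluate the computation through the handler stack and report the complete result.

Step-by-step:
put(2) @ H1 ⇒ s:=2
emit(0) @ H2 ⇒ out+=0
H0 returns 0
H1 returns (0, 2)
H2 returns [0, (0, 2)]
H3 returns [[0, (0, 2)]]
= [[0, (0, 2)]]

Answer: [[0, (0, 2)]]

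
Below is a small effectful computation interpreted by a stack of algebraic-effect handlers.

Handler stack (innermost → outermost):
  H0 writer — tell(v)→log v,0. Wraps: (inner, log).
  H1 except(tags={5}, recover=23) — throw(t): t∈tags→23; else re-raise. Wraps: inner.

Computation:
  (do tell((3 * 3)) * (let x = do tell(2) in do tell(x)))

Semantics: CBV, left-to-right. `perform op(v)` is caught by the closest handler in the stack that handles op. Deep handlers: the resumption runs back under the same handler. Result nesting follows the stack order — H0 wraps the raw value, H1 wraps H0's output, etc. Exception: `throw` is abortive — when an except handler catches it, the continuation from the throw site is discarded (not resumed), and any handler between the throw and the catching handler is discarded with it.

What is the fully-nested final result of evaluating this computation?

Step-by-step:
tell(9) @ H0 ⇒ log+=9
tell(2) @ H0 ⇒ log+=2
tell(0) @ H0 ⇒ log+=0
H0 returns (0, (9, 2, 0))
H1 returns (0, (9, 2, 0))
= (0, (9, 2, 0))

Answer: (0, (9, 2, 0))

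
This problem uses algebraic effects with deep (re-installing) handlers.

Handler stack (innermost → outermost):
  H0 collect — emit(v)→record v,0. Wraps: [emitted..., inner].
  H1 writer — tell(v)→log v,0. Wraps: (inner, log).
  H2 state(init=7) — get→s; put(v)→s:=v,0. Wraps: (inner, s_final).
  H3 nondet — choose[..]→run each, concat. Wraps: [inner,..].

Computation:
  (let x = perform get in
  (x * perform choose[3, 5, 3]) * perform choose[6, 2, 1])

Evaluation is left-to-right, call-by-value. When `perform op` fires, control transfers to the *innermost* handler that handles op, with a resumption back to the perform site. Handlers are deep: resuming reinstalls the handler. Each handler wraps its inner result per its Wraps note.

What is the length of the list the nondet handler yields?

Answer: 9

Working:
get @ H2 ⇒ 7
choose[3, 5, 3] @ H3
  branch[0] choose=3:
    choose[6, 2, 1] @ H3
      branch[0] choose=6:
        H0 returns [126]
        H1 returns ([126], ())
        H2 returns (([126], ()), 7)
        H3 returns [(([126], ()), 7)]
      branch[1] choose=2:
        H0 returns [42]
        H1 returns ([42], ())
        H2 returns (([42], ()), 7)
        H3 returns [(([42], ()), 7)]
      branch[2] choose=1:
        H0 returns [21]
        H1 returns ([21], ())
        H2 returns (([21], ()), 7)
        H3 returns [(([21], ()), 7)]
  branch[1] choose=5:
    choose[6, 2, 1] @ H3
      branch[0] choose=6:
        H0 returns [210]
        H1 returns ([210], ())
        H2 returns (([210], ()), 7)
        H3 returns [(([210], ()), 7)]
      branch[1] choose=2:
        H0 returns [70]
        H1 returns ([70], ())
        H2 returns (([70], ()), 7)
        H3 returns [(([70], ()), 7)]
      branch[2] choose=1:
        H0 returns [35]
        H1 returns ([35], ())
        H2 returns (([35], ()), 7)
        H3 returns [(([35], ()), 7)]
  branch[2] choose=3:
    choose[6, 2, 1] @ H3
      branch[0] choose=6:
        H0 returns [126]
        H1 returns ([126], ())
        H2 returns (([126], ()), 7)
        H3 returns [(([126], ()), 7)]
      branch[1] choose=2:
        H0 returns [42]
        H1 returns ([42], ())
        H2 returns (([42], ()), 7)
        H3 returns [(([42], ()), 7)]
      branch[2] choose=1:
        H0 returns [21]
        H1 returns ([21], ())
        H2 returns (([21], ()), 7)
        H3 returns [(([21], ()), 7)]
= [(([126], ()), 7), (([42], ()), 7), (([21], ()), 7), (([210], ()), 7), (([70], ()), 7), (([35], ()), 7), (([126], ()), 7), (([42], ()), 7), (([21], ()), 7)]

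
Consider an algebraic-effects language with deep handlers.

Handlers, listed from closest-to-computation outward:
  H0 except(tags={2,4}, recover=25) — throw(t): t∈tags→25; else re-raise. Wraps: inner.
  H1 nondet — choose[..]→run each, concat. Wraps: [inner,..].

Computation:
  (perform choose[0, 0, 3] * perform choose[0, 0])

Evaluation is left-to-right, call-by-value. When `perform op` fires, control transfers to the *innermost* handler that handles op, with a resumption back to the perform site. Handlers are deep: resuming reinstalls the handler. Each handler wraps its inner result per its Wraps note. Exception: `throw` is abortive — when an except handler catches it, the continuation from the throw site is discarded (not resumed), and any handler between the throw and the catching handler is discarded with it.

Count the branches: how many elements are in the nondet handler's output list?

Answer: 6

Working:
choose[0, 0, 3] @ H1
  branch[0] choose=0:
    choose[0, 0] @ H1
      branch[0] choose=0:
        H0 returns 0
        H1 returns [0]
      branch[1] choose=0:
        H0 returns 0
        H1 returns [0]
  branch[1] choose=0:
    choose[0, 0] @ H1
      branch[0] choose=0:
        H0 returns 0
        H1 returns [0]
      branch[1] choose=0:
        H0 returns 0
        H1 returns [0]
  branch[2] choose=3:
    choose[0, 0] @ H1
      branch[0] choose=0:
        H0 returns 0
        H1 returns [0]
      branch[1] choose=0:
        H0 returns 0
        H1 returns [0]
= [0, 0, 0, 0, 0, 0]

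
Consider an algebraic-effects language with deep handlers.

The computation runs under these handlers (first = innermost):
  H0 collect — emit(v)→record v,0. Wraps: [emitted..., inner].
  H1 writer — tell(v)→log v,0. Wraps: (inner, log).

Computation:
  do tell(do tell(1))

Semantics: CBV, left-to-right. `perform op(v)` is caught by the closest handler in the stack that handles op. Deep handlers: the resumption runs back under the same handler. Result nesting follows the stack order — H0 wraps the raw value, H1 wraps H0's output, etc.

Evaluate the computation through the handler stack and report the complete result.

Step-by-step:
tell(1) @ H1 ⇒ log+=1
tell(0) @ H1 ⇒ log+=0
H0 returns [0]
H1 returns ([0], (1, 0))
= ([0], (1, 0))

Answer: ([0], (1, 0))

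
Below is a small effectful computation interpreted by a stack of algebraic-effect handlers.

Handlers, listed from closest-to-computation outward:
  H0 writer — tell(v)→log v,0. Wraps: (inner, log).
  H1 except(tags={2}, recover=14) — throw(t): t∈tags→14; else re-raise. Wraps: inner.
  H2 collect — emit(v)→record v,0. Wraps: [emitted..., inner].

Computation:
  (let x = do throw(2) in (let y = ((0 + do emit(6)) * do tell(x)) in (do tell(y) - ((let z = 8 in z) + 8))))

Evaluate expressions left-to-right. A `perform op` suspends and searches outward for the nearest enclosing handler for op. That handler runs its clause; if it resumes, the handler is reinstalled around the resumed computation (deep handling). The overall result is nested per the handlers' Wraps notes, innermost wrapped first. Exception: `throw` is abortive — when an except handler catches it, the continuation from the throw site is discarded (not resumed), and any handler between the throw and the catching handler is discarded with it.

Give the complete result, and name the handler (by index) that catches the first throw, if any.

Working:
throw(2) @ H1 caught ⇒ 14
H2 returns [14]
= [14]

Answer: [14] ; first throw caught by: H1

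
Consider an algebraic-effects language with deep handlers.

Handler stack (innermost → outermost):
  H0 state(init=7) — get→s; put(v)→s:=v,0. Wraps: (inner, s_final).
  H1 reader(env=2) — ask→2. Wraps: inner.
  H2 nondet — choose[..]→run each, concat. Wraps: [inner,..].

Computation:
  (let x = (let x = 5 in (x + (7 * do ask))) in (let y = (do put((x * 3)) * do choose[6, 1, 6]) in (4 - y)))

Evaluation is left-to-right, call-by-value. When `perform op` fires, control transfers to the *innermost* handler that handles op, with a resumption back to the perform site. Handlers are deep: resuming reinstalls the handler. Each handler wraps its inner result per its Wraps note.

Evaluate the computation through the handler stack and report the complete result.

Evaluation trace:
ask @ H1 ⇒ 2
put(57) @ H0 ⇒ s:=57
choose[6, 1, 6] @ H2
  branch[0] choose=6:
    H0 returns (4, 57)
    H1 returns (4, 57)
    H2 returns [(4, 57)]
  branch[1] choose=1:
    H0 returns (4, 57)
    H1 returns (4, 57)
    H2 returns [(4, 57)]
  branch[2] choose=6:
    H0 returns (4, 57)
    H1 returns (4, 57)
    H2 returns [(4, 57)]
= [(4, 57), (4, 57), (4, 57)]

Answer: [(4, 57), (4, 57), (4, 57)]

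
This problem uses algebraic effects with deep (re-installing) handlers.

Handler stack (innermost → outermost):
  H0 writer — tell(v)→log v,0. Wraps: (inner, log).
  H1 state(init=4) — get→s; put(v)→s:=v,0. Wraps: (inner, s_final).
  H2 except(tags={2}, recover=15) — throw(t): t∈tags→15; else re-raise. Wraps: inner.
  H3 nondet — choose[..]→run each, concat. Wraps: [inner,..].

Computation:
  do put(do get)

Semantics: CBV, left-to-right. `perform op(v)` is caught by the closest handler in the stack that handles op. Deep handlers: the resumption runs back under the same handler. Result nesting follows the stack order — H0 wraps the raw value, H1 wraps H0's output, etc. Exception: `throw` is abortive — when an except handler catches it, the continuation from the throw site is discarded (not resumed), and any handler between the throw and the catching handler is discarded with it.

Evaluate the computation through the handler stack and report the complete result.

Answer: [((0, ()), 4)]

Step-by-step:
get @ H1 ⇒ 4
put(4) @ H1 ⇒ s:=4
H0 returns (0, ())
H1 returns ((0, ()), 4)
H2 returns ((0, ()), 4)
H3 returns [((0, ()), 4)]
= [((0, ()), 4)]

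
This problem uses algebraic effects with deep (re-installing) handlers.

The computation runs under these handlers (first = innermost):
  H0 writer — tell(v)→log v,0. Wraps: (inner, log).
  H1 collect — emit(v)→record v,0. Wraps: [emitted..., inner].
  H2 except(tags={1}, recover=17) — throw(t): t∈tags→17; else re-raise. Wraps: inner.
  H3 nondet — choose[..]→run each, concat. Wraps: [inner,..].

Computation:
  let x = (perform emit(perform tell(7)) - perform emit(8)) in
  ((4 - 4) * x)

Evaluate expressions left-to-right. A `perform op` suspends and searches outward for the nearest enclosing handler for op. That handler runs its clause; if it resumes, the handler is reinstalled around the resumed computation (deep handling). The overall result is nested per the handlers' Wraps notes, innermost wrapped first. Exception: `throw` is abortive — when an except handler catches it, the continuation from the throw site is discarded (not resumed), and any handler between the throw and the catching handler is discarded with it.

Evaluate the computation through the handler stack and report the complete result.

Answer: [[0, 8, (0, (7))]]

Evaluation trace:
tell(7) @ H0 ⇒ log+=7
emit(0) @ H1 ⇒ out+=0
emit(8) @ H1 ⇒ out+=8
H0 returns (0, (7))
H1 returns [0, 8, (0, (7))]
H2 returns [0, 8, (0, (7))]
H3 returns [[0, 8, (0, (7))]]
= [[0, 8, (0, (7))]]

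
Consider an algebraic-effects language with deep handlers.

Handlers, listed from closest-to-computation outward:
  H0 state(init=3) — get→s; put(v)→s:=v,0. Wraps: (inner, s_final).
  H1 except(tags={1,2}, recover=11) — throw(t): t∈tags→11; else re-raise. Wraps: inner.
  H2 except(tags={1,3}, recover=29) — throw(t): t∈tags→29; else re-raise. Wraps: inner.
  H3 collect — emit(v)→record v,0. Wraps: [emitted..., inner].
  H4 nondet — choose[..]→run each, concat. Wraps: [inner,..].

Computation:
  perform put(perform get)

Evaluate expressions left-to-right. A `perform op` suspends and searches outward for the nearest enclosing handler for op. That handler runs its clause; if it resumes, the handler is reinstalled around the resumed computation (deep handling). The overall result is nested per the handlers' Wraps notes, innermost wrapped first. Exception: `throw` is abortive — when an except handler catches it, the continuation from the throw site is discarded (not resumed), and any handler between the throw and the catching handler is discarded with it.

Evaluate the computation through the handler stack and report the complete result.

Evaluation trace:
get @ H0 ⇒ 3
put(3) @ H0 ⇒ s:=3
H0 returns (0, 3)
H1 returns (0, 3)
H2 returns (0, 3)
H3 returns [(0, 3)]
H4 returns [[(0, 3)]]
= [[(0, 3)]]

Answer: [[(0, 3)]]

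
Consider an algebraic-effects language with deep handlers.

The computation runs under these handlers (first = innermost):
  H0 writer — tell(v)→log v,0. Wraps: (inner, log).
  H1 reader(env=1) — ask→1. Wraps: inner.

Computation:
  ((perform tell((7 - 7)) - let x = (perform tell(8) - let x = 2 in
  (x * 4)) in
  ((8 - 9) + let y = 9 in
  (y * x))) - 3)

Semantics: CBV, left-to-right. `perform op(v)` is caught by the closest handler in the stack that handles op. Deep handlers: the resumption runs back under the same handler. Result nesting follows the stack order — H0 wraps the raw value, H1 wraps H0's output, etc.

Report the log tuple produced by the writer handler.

Step-by-step:
tell(0) @ H0 ⇒ log+=0
tell(8) @ H0 ⇒ log+=8
H0 returns (70, (0, 8))
H1 returns (70, (0, 8))
= (70, (0, 8))

Answer: (0, 8)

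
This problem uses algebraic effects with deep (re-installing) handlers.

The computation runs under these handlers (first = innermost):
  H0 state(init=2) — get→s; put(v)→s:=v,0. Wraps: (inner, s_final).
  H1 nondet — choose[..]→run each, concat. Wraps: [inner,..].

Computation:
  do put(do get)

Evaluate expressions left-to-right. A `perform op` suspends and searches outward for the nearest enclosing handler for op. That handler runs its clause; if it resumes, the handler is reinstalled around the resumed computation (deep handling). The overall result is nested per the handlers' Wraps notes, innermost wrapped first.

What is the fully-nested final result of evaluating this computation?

Answer: [(0, 2)]

Working:
get @ H0 ⇒ 2
put(2) @ H0 ⇒ s:=2
H0 returns (0, 2)
H1 returns [(0, 2)]
= [(0, 2)]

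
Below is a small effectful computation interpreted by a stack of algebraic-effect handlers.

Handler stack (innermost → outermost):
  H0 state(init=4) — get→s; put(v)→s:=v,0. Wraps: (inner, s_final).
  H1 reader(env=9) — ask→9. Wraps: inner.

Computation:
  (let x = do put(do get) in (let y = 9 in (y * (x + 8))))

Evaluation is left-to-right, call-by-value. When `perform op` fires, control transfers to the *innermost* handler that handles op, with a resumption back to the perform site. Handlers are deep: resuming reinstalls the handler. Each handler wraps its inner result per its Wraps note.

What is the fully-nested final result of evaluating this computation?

Evaluation trace:
get @ H0 ⇒ 4
put(4) @ H0 ⇒ s:=4
H0 returns (72, 4)
H1 returns (72, 4)
= (72, 4)

Answer: (72, 4)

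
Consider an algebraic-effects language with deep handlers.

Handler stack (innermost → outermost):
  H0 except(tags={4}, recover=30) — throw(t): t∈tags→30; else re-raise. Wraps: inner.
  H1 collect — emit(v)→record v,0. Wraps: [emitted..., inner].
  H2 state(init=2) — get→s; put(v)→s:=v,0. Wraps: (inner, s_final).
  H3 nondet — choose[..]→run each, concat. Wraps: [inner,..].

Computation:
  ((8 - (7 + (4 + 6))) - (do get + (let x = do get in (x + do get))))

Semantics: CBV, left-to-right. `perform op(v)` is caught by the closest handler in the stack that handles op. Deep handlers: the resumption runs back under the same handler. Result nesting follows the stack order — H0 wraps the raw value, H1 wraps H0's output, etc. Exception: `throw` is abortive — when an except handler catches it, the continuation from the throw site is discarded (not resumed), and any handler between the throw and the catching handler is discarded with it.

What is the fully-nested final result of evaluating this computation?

Working:
get @ H2 ⇒ 2
get @ H2 ⇒ 2
get @ H2 ⇒ 2
H0 returns -15
H1 returns [-15]
H2 returns ([-15], 2)
H3 returns [([-15], 2)]
= [([-15], 2)]

Answer: [([-15], 2)]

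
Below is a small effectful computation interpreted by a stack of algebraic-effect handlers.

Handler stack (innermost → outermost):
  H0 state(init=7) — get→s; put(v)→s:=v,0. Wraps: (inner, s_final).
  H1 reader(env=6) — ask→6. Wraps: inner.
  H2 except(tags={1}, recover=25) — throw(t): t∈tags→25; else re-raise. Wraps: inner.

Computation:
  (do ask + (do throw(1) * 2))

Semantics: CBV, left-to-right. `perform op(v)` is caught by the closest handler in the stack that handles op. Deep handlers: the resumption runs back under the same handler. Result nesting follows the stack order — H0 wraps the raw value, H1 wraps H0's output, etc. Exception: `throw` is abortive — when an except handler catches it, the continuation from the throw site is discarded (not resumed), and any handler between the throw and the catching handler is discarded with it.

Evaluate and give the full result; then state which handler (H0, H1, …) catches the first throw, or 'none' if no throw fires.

Step-by-step:
ask @ H1 ⇒ 6
throw(1) @ H2 caught ⇒ 25
= 25

Answer: 25 ; first throw caught by: H2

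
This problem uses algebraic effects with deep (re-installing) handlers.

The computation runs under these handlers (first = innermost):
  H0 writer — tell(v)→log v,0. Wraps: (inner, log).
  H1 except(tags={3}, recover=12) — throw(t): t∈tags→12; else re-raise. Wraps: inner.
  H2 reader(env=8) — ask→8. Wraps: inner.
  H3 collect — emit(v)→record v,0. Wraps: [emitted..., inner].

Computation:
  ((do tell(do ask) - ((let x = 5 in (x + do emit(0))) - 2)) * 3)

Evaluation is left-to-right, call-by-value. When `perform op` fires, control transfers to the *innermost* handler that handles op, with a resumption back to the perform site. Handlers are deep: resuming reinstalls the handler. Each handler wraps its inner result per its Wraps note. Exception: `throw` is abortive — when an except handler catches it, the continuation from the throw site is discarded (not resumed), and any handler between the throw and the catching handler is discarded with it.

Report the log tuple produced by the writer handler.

Working:
ask @ H2 ⇒ 8
tell(8) @ H0 ⇒ log+=8
emit(0) @ H3 ⇒ out+=0
H0 returns (-9, (8))
H1 returns (-9, (8))
H2 returns (-9, (8))
H3 returns [0, (-9, (8))]
= [0, (-9, (8))]

Answer: (8)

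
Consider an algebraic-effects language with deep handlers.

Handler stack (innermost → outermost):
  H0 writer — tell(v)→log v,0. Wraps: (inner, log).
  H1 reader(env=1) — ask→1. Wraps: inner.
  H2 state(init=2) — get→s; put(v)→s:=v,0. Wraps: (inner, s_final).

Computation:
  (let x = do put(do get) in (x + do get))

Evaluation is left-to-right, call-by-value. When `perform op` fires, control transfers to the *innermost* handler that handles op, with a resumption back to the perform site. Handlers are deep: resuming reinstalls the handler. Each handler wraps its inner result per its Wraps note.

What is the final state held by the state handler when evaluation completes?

Evaluation trace:
get @ H2 ⇒ 2
put(2) @ H2 ⇒ s:=2
get @ H2 ⇒ 2
H0 returns (2, ())
H1 returns (2, ())
H2 returns ((2, ()), 2)
= ((2, ()), 2)

Answer: 2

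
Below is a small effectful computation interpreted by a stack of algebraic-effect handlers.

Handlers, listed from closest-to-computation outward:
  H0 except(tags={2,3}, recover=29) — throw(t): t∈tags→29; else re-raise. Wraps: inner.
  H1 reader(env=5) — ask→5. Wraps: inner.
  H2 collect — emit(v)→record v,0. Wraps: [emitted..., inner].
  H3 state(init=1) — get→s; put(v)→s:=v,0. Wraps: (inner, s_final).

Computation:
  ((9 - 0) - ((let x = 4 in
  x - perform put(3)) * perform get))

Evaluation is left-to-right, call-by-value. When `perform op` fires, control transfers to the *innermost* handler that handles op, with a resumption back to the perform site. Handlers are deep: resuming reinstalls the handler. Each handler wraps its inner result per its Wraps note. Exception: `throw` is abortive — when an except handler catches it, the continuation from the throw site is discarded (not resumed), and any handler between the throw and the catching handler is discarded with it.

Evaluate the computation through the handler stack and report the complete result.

Working:
put(3) @ H3 ⇒ s:=3
get @ H3 ⇒ 3
H0 returns -3
H1 returns -3
H2 returns [-3]
H3 returns ([-3], 3)
= ([-3], 3)

Answer: ([-3], 3)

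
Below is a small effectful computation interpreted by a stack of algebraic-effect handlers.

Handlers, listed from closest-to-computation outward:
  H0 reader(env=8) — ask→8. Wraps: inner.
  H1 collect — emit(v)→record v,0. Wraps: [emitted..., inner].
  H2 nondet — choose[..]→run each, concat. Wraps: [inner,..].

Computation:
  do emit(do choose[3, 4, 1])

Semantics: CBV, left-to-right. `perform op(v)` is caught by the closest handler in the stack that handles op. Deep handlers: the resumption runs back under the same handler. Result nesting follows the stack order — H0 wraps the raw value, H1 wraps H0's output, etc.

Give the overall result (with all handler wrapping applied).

Answer: [[3, 0], [4, 0], [1, 0]]

Working:
choose[3, 4, 1] @ H2
  branch[0] choose=3:
    emit(3) @ H1 ⇒ out+=3
    H0 returns 0
    H1 returns [3, 0]
    H2 returns [[3, 0]]
  branch[1] choose=4:
    emit(4) @ H1 ⇒ out+=4
    H0 returns 0
    H1 returns [4, 0]
    H2 returns [[4, 0]]
  branch[2] choose=1:
    emit(1) @ H1 ⇒ out+=1
    H0 returns 0
    H1 returns [1, 0]
    H2 returns [[1, 0]]
= [[3, 0], [4, 0], [1, 0]]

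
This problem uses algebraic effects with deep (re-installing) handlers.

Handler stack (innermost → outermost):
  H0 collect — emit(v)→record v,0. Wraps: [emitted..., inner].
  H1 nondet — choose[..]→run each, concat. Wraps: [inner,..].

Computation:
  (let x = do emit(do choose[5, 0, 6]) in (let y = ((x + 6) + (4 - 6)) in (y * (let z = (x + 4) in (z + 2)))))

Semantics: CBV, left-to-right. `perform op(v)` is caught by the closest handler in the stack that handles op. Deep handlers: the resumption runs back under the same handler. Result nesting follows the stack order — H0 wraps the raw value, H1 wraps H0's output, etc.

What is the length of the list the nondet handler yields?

Answer: 3

Evaluation trace:
choose[5, 0, 6] @ H1
  branch[0] choose=5:
    emit(5) @ H0 ⇒ out+=5
    H0 returns [5, 24]
    H1 returns [[5, 24]]
  branch[1] choose=0:
    emit(0) @ H0 ⇒ out+=0
    H0 returns [0, 24]
    H1 returns [[0, 24]]
  branch[2] choose=6:
    emit(6) @ H0 ⇒ out+=6
    H0 returns [6, 24]
    H1 returns [[6, 24]]
= [[5, 24], [0, 24], [6, 24]]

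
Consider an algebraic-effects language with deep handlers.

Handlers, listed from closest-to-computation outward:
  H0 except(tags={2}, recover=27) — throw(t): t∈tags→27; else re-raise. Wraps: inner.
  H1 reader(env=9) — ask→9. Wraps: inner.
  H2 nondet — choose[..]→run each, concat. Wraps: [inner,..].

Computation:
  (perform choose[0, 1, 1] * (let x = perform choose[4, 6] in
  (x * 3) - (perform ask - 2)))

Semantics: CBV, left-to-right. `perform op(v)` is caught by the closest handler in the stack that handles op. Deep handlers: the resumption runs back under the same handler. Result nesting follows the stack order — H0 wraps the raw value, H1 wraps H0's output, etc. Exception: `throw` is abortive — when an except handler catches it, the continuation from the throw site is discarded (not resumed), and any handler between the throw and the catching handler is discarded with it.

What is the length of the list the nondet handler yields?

Answer: 6

Working:
choose[0, 1, 1] @ H2
  branch[0] choose=0:
    choose[4, 6] @ H2
      branch[0] choose=4:
        ask @ H1 ⇒ 9
        H0 returns 0
        H1 returns 0
        H2 returns [0]
      branch[1] choose=6:
        ask @ H1 ⇒ 9
        H0 returns 0
        H1 returns 0
        H2 returns [0]
  branch[1] choose=1:
    choose[4, 6] @ H2
      branch[0] choose=4:
        ask @ H1 ⇒ 9
        H0 returns 5
        H1 returns 5
        H2 returns [5]
      branch[1] choose=6:
        ask @ H1 ⇒ 9
        H0 returns 11
        H1 returns 11
        H2 returns [11]
  branch[2] choose=1:
    choose[4, 6] @ H2
      branch[0] choose=4:
        ask @ H1 ⇒ 9
        H0 returns 5
        H1 returns 5
        H2 returns [5]
      branch[1] choose=6:
        ask @ H1 ⇒ 9
        H0 returns 11
        H1 returns 11
        H2 returns [11]
= [0, 0, 5, 11, 5, 11]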